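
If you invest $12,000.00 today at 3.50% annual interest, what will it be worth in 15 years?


Future value formula: FV = PV × (1 + r)^t
FV = $12,000.00 × (1 + 0.035)^15
FV = $12,000.00 × 1.675349
FV = $20,104.19

FV = PV × (1 + r)^t = $20,104.19


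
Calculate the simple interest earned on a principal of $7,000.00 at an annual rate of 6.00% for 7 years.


Simple interest formula: I = P × r × t
I = $7,000.00 × 0.06 × 7
I = $2,940.00

I = P × r × t = $2,940.00


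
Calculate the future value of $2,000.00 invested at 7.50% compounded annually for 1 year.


Compound interest formula: A = P(1 + r/n)^(nt)
A = $2,000.00 × (1 + 0.075/1)^(1 × 1)
Growth factor: (1 + 0.075/1)^1 = 1.075000
A = $2,000.00 × 1.075000
A = $2,150.00

A = P(1 + r/n)^(nt) = $2,150.00


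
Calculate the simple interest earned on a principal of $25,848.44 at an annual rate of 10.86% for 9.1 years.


Simple interest formula: I = P × r × t
I = $25,848.44 × 0.1086 × 9.1
I = $25,544.98

I = P × r × t = $25,544.98


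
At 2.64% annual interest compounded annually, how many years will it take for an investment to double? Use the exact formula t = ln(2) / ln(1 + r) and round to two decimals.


Doubling condition: (1 + r)^t = 2
Take ln of both sides: t × ln(1 + r) = ln(2)
t = ln(2) / ln(1 + r)
t = 0.693147 / 0.026058
t = 26.60

t = ln(2) / ln(1 + r) = 26.60 years


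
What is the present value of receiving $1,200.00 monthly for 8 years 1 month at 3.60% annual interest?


Present value of an ordinary annuity: PV = PMT × (1 − (1 + r)^(−n)) / r
Monthly rate r = 0.036/12 = 0.003, n = 97
PV = $1,200.00 × (1 − (1 + 0.036/12)^(−97)) / (0.036/12)
PV = $1,200.00 × 84.0528705
PV = $100,863.44

PV = PMT × (1-(1+r)^(-n))/r = $100,863.44


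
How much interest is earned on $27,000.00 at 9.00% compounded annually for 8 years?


Compound interest earned = final amount − principal.
A = P(1 + r/n)^(nt) = $27,000.00 × (1 + 0.09/1)^(1 × 8) = $53,799.19
Interest = A − P = $53,799.19 − $27,000.00 = $26,799.19

Interest = A - P = $26,799.19


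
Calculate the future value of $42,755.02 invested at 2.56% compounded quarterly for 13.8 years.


Compound interest formula: A = P(1 + r/n)^(nt)
A = $42,755.02 × (1 + 0.0256/4)^(4 × 13.8)
Growth factor: (1 + 0.0256/4)^55.2 = 1.422128
A = $42,755.02 × 1.422128
A = $60,803.11

A = P(1 + r/n)^(nt) = $60,803.11


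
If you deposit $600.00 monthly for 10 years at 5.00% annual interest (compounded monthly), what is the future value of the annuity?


Future value of an ordinary annuity: FV = PMT × ((1 + r)^n − 1) / r
Monthly rate r = 0.05/12 ≈ 0.00416667, n = 120
FV = $600.00 × ((1 + 0.05/12)^120 − 1) / (0.05/12)
FV = $600.00 × 155.282279
FV = $93,169.37

FV = PMT × ((1+r)^n - 1)/r = $93,169.37


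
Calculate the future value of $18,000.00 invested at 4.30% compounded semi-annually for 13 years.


Compound interest formula: A = P(1 + r/n)^(nt)
A = $18,000.00 × (1 + 0.043/2)^(2 × 13)
Growth factor: (1 + 0.043/2)^26 = 1.7385919
A = $18,000.00 × 1.7385919
A = $31,294.65

A = P(1 + r/n)^(nt) = $31,294.65


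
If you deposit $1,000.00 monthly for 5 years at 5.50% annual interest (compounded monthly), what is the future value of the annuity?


Future value of an ordinary annuity: FV = PMT × ((1 + r)^n − 1) / r
Monthly rate r = 0.055/12 ≈ 0.00458333, n = 60
FV = $1,000.00 × ((1 + 0.055/12)^60 − 1) / (0.055/12)
FV = $1,000.00 × 68.880823
FV = $68,880.82

FV = PMT × ((1+r)^n - 1)/r = $68,880.82


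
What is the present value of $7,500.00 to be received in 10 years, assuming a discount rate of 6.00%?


Present value formula: PV = FV / (1 + r)^t
PV = $7,500.00 / (1 + 0.06)^10
PV = $7,500.00 / 1.790848
PV = $4,187.96

PV = FV / (1 + r)^t = $4,187.96


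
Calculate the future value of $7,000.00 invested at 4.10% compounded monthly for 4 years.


Compound interest formula: A = P(1 + r/n)^(nt)
A = $7,000.00 × (1 + 0.041/12)^(12 × 4)
Growth factor: (1 + 0.041/12)^48 = 1.17788501
A = $7,000.00 × 1.17788501
A = $8,245.20

A = P(1 + r/n)^(nt) = $8,245.20


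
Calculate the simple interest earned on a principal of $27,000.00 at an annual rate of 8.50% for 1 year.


Simple interest formula: I = P × r × t
I = $27,000.00 × 0.085 × 1
I = $2,295.00

I = P × r × t = $2,295.00


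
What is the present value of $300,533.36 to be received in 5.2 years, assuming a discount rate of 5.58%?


Present value formula: PV = FV / (1 + r)^t
PV = $300,533.36 / (1 + 0.0558)^5.2
PV = $300,533.36 / 1.3262476
PV = $226,604.26

PV = FV / (1 + r)^t = $226,604.26


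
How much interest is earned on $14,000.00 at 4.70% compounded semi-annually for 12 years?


Compound interest earned = final amount − principal.
A = P(1 + r/n)^(nt) = $14,000.00 × (1 + 0.047/2)^(2 × 12) = $24,447.61
Interest = A − P = $24,447.61 − $14,000.00 = $10,447.61

Interest = A - P = $10,447.61


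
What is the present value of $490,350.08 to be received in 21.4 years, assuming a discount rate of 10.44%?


Present value formula: PV = FV / (1 + r)^t
PV = $490,350.08 / (1 + 0.1044)^21.4
PV = $490,350.08 / 8.373459
PV = $58,560.04

PV = FV / (1 + r)^t = $58,560.04


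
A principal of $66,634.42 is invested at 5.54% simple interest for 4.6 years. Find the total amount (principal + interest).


Total amount formula: A = P(1 + rt) = P + P·r·t
Interest: I = P × r × t = $66,634.42 × 0.0554 × 4.6 = $16,981.12
A = P + I = $66,634.42 + $16,981.12 = $83,615.54

A = P + I = P(1 + rt) = $83,615.54


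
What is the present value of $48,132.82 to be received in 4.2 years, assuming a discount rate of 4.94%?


Present value formula: PV = FV / (1 + r)^t
PV = $48,132.82 / (1 + 0.0494)^4.2
PV = $48,132.82 / 1.224482
PV = $39,308.72

PV = FV / (1 + r)^t = $39,308.72


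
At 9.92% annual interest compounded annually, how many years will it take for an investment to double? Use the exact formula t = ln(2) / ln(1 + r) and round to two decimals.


Doubling condition: (1 + r)^t = 2
Take ln of both sides: t × ln(1 + r) = ln(2)
t = ln(2) / ln(1 + r)
t = 0.693147 / 0.094583
t = 7.33

t = ln(2) / ln(1 + r) = 7.33 years


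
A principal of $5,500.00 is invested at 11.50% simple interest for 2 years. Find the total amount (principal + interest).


Total amount formula: A = P(1 + rt) = P + P·r·t
Interest: I = P × r × t = $5,500.00 × 0.115 × 2 = $1,265.00
A = P + I = $5,500.00 + $1,265.00 = $6,765.00

A = P + I = P(1 + rt) = $6,765.00


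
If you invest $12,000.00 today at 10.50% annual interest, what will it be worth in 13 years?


Future value formula: FV = PV × (1 + r)^t
FV = $12,000.00 × (1 + 0.105)^13
FV = $12,000.00 × 3.6619264
FV = $43,943.12

FV = PV × (1 + r)^t = $43,943.12


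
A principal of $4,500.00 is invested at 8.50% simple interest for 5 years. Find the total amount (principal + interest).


Total amount formula: A = P(1 + rt) = P + P·r·t
Interest: I = P × r × t = $4,500.00 × 0.085 × 5 = $1,912.50
A = P + I = $4,500.00 + $1,912.50 = $6,412.50

A = P + I = P(1 + rt) = $6,412.50


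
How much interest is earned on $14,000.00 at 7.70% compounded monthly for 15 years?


Compound interest earned = final amount − principal.
A = P(1 + r/n)^(nt) = $14,000.00 × (1 + 0.077/12)^(12 × 15) = $44,272.67
Interest = A − P = $44,272.67 − $14,000.00 = $30,272.67

Interest = A - P = $30,272.67


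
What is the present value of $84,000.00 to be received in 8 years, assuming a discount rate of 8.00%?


Present value formula: PV = FV / (1 + r)^t
PV = $84,000.00 / (1 + 0.08)^8
PV = $84,000.00 / 1.850930
PV = $45,382.59

PV = FV / (1 + r)^t = $45,382.59


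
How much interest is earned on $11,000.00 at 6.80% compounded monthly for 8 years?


Compound interest earned = final amount − principal.
A = P(1 + r/n)^(nt) = $11,000.00 × (1 + 0.068/12)^(12 × 8) = $18,922.65
Interest = A − P = $18,922.65 − $11,000.00 = $7,922.65

Interest = A - P = $7,922.65


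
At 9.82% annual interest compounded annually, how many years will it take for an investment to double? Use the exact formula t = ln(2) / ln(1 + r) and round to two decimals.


Doubling condition: (1 + r)^t = 2
Take ln of both sides: t × ln(1 + r) = ln(2)
t = ln(2) / ln(1 + r)
t = 0.693147 / 0.093672
t = 7.40

t = ln(2) / ln(1 + r) = 7.40 years


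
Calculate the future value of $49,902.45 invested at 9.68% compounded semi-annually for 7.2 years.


Compound interest formula: A = P(1 + r/n)^(nt)
A = $49,902.45 × (1 + 0.0968/2)^(2 × 7.2)
Growth factor: (1 + 0.0968/2)^14.4 = 1.9750995
A = $49,902.45 × 1.9750995
A = $98,562.30

A = P(1 + r/n)^(nt) = $98,562.30


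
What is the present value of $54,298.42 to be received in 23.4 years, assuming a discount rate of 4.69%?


Present value formula: PV = FV / (1 + r)^t
PV = $54,298.42 / (1 + 0.0469)^23.4
PV = $54,298.42 / 2.922683
PV = $18,578.28

PV = FV / (1 + r)^t = $18,578.28


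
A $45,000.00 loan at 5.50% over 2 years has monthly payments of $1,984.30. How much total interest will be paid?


Total paid over the life of the loan = PMT × n.
Total paid = $1,984.30 × 24 = $47,623.20
Total interest = total paid − principal = $47,623.20 − $45,000.00 = $2,623.20

Total interest = (PMT × n) - PV = $2,623.20


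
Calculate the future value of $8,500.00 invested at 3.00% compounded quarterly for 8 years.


Compound interest formula: A = P(1 + r/n)^(nt)
A = $8,500.00 × (1 + 0.03/4)^(4 × 8)
Growth factor: (1 + 0.03/4)^32 = 1.2701112
A = $8,500.00 × 1.2701112
A = $10,795.95

A = P(1 + r/n)^(nt) = $10,795.95


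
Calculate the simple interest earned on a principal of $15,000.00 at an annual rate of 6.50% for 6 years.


Simple interest formula: I = P × r × t
I = $15,000.00 × 0.065 × 6
I = $5,850.00

I = P × r × t = $5,850.00


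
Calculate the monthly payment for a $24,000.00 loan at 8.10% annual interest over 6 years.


Loan payment formula: PMT = PV × r / (1 − (1 + r)^(−n))
Monthly rate r = 0.081/12 = 0.00675, n = 72 months
Denominator: 1 − (1 + 0.081/12)^(−72) = 0.383913
PMT = $24,000.00 × (0.081/12) / 0.383913
PMT = $421.97 per month

PMT = PV × r / (1-(1+r)^(-n)) = $421.97/month


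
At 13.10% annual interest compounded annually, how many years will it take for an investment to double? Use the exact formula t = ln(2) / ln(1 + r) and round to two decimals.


Doubling condition: (1 + r)^t = 2
Take ln of both sides: t × ln(1 + r) = ln(2)
t = ln(2) / ln(1 + r)
t = 0.693147 / 0.123102
t = 5.63

t = ln(2) / ln(1 + r) = 5.63 years


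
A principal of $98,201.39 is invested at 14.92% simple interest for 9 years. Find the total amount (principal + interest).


Total amount formula: A = P(1 + rt) = P + P·r·t
Interest: I = P × r × t = $98,201.39 × 0.1492 × 9 = $131,864.83
A = P + I = $98,201.39 + $131,864.83 = $230,066.22

A = P + I = P(1 + rt) = $230,066.22


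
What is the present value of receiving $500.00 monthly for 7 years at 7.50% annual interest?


Present value of an ordinary annuity: PV = PMT × (1 − (1 + r)^(−n)) / r
Monthly rate r = 0.075/12 = 0.00625, n = 84
PV = $500.00 × (1 − (1 + 0.075/12)^(−84)) / (0.075/12)
PV = $500.00 × 65.196376
PV = $32,598.19

PV = PMT × (1-(1+r)^(-n))/r = $32,598.19


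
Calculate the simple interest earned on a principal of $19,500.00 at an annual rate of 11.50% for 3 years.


Simple interest formula: I = P × r × t
I = $19,500.00 × 0.115 × 3
I = $6,727.50

I = P × r × t = $6,727.50


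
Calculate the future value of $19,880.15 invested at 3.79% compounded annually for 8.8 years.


Compound interest formula: A = P(1 + r/n)^(nt)
A = $19,880.15 × (1 + 0.0379/1)^(1 × 8.8)
Growth factor: (1 + 0.0379/1)^8.8 = 1.387294
A = $19,880.15 × 1.387294
A = $27,579.61

A = P(1 + r/n)^(nt) = $27,579.61


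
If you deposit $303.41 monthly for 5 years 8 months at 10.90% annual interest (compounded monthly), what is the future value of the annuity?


Future value of an ordinary annuity: FV = PMT × ((1 + r)^n − 1) / r
Monthly rate r = 0.109/12 ≈ 0.00908333, n = 68
FV = $303.41 × ((1 + 0.109/12)^68 − 1) / (0.109/12)
FV = $303.41 × 93.515396
FV = $28,373.51

FV = PMT × ((1+r)^n - 1)/r = $28,373.51


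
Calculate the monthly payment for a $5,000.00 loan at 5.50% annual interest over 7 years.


Loan payment formula: PMT = PV × r / (1 − (1 + r)^(−n))
Monthly rate r = 0.055/12 ≈ 0.00458333, n = 84 months
Denominator: 1 − (1 + 0.055/12)^(−84) = 0.318951
PMT = $5,000.00 × (0.055/12) / 0.318951
PMT = $71.85 per month

PMT = PV × r / (1-(1+r)^(-n)) = $71.85/month


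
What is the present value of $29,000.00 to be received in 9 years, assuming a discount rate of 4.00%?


Present value formula: PV = FV / (1 + r)^t
PV = $29,000.00 / (1 + 0.04)^9
PV = $29,000.00 / 1.4233118
PV = $20,375.02

PV = FV / (1 + r)^t = $20,375.02


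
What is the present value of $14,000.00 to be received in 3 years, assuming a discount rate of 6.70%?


Present value formula: PV = FV / (1 + r)^t
PV = $14,000.00 / (1 + 0.067)^3
PV = $14,000.00 / 1.2147678
PV = $11,524.84

PV = FV / (1 + r)^t = $11,524.84


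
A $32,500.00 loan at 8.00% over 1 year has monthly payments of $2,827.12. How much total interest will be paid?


Total paid over the life of the loan = PMT × n.
Total paid = $2,827.12 × 12 = $33,925.44
Total interest = total paid − principal = $33,925.44 − $32,500.00 = $1,425.44

Total interest = (PMT × n) - PV = $1,425.44


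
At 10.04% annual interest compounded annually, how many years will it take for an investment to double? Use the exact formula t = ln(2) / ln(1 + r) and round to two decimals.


Doubling condition: (1 + r)^t = 2
Take ln of both sides: t × ln(1 + r) = ln(2)
t = ln(2) / ln(1 + r)
t = 0.693147 / 0.095674
t = 7.24

t = ln(2) / ln(1 + r) = 7.24 years


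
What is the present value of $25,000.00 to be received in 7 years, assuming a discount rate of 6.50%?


Present value formula: PV = FV / (1 + r)^t
PV = $25,000.00 / (1 + 0.065)^7
PV = $25,000.00 / 1.5539865
PV = $16,087.66

PV = FV / (1 + r)^t = $16,087.66


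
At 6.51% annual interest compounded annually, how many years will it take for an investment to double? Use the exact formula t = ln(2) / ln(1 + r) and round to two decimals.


Doubling condition: (1 + r)^t = 2
Take ln of both sides: t × ln(1 + r) = ln(2)
t = ln(2) / ln(1 + r)
t = 0.693147 / 0.063069
t = 10.99

t = ln(2) / ln(1 + r) = 10.99 years


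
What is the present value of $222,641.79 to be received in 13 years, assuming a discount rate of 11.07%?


Present value formula: PV = FV / (1 + r)^t
PV = $222,641.79 / (1 + 0.1107)^13
PV = $222,641.79 / 3.915237
PV = $56,865.47

PV = FV / (1 + r)^t = $56,865.47


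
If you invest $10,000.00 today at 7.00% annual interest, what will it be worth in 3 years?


Future value formula: FV = PV × (1 + r)^t
FV = $10,000.00 × (1 + 0.07)^3
FV = $10,000.00 × 1.225043
FV = $12,250.43

FV = PV × (1 + r)^t = $12,250.43


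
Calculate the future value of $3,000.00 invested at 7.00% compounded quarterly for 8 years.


Compound interest formula: A = P(1 + r/n)^(nt)
A = $3,000.00 × (1 + 0.07/4)^(4 × 8)
Growth factor: (1 + 0.07/4)^32 = 1.742213
A = $3,000.00 × 1.742213
A = $5,226.64

A = P(1 + r/n)^(nt) = $5,226.64


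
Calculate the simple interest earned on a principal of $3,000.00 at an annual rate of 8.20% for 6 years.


Simple interest formula: I = P × r × t
I = $3,000.00 × 0.082 × 6
I = $1,476.00

I = P × r × t = $1,476.00


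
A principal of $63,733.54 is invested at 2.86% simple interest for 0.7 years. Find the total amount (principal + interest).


Total amount formula: A = P(1 + rt) = P + P·r·t
Interest: I = P × r × t = $63,733.54 × 0.0286 × 0.7 = $1,275.95
A = P + I = $63,733.54 + $1,275.95 = $65,009.49

A = P + I = P(1 + rt) = $65,009.49


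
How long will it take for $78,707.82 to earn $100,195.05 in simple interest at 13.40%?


Rearrange the simple interest formula for t:
I = P × r × t  ⇒  t = I / (P × r)
t = $100,195.05 / ($78,707.82 × 0.134)
t = 9.5

t = I/(P×r) = 9.5 years


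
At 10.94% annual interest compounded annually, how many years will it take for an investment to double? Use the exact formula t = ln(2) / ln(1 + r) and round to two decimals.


Doubling condition: (1 + r)^t = 2
Take ln of both sides: t × ln(1 + r) = ln(2)
t = ln(2) / ln(1 + r)
t = 0.693147 / 0.103819
t = 6.68

t = ln(2) / ln(1 + r) = 6.68 years


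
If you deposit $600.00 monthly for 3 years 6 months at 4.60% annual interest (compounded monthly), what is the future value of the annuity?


Future value of an ordinary annuity: FV = PMT × ((1 + r)^n − 1) / r
Monthly rate r = 0.046/12 ≈ 0.00383333, n = 42
FV = $600.00 × ((1 + 0.046/12)^42 − 1) / (0.046/12)
FV = $600.00 × 45.475685
FV = $27,285.41

FV = PMT × ((1+r)^n - 1)/r = $27,285.41


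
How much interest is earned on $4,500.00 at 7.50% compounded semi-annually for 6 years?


Compound interest earned = final amount − principal.
A = P(1 + r/n)^(nt) = $4,500.00 × (1 + 0.075/2)^(2 × 6) = $6,999.54
Interest = A − P = $6,999.54 − $4,500.00 = $2,499.54

Interest = A - P = $2,499.54


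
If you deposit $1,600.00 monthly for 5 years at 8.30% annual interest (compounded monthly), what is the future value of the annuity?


Future value of an ordinary annuity: FV = PMT × ((1 + r)^n − 1) / r
Monthly rate r = 0.083/12 ≈ 0.00691667, n = 60
FV = $1,600.00 × ((1 + 0.083/12)^60 − 1) / (0.083/12)
FV = $1,600.00 × 74.054287
FV = $118,486.86

FV = PMT × ((1+r)^n - 1)/r = $118,486.86


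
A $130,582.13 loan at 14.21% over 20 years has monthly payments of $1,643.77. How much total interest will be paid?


Total paid over the life of the loan = PMT × n.
Total paid = $1,643.77 × 240 = $394,504.80
Total interest = total paid − principal = $394,504.80 − $130,582.13 = $263,922.67

Total interest = (PMT × n) - PV = $263,922.67


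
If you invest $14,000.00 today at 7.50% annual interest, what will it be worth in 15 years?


Future value formula: FV = PV × (1 + r)^t
FV = $14,000.00 × (1 + 0.075)^15
FV = $14,000.00 × 2.958877
FV = $41,424.28

FV = PV × (1 + r)^t = $41,424.28


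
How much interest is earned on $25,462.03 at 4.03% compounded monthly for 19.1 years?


Compound interest earned = final amount − principal.
A = P(1 + r/n)^(nt) = $25,462.03 × (1 + 0.0403/12)^(12 × 19.1) = $54,906.33
Interest = A − P = $54,906.33 − $25,462.03 = $29,444.30

Interest = A - P = $29,444.30


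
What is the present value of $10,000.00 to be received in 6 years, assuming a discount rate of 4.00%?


Present value formula: PV = FV / (1 + r)^t
PV = $10,000.00 / (1 + 0.04)^6
PV = $10,000.00 / 1.265319
PV = $7,903.15

PV = FV / (1 + r)^t = $7,903.15


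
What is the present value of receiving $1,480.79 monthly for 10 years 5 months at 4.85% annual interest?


Present value of an ordinary annuity: PV = PMT × (1 − (1 + r)^(−n)) / r
Monthly rate r = 0.0485/12 ≈ 0.00404167, n = 125
PV = $1,480.79 × (1 − (1 + 0.0485/12)^(−125)) / (0.0485/12)
PV = $1,480.79 × 97.980734
PV = $145,088.89

PV = PMT × (1-(1+r)^(-n))/r = $145,088.89


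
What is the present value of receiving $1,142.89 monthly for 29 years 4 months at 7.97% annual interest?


Present value of an ordinary annuity: PV = PMT × (1 − (1 + r)^(−n)) / r
Monthly rate r = 0.0797/12 ≈ 0.00664167, n = 352
PV = $1,142.89 × (1 − (1 + 0.0797/12)^(−352)) / (0.0797/12)
PV = $1,142.89 × 135.917330
PV = $155,338.56

PV = PMT × (1-(1+r)^(-n))/r = $155,338.56


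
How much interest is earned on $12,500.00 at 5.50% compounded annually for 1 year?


Compound interest earned = final amount − principal.
A = P(1 + r/n)^(nt) = $12,500.00 × (1 + 0.055/1)^(1 × 1) = $13,187.50
Interest = A − P = $13,187.50 − $12,500.00 = $687.50

Interest = A - P = $687.50


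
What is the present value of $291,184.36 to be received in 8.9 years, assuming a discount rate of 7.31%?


Present value formula: PV = FV / (1 + r)^t
PV = $291,184.36 / (1 + 0.0731)^8.9
PV = $291,184.36 / 1.873690
PV = $155,406.90

PV = FV / (1 + r)^t = $155,406.90


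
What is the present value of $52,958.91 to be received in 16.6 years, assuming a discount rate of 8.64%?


Present value formula: PV = FV / (1 + r)^t
PV = $52,958.91 / (1 + 0.0864)^16.6
PV = $52,958.91 / 3.957582
PV = $13,381.63

PV = FV / (1 + r)^t = $13,381.63


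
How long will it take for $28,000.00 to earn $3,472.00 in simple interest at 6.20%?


Rearrange the simple interest formula for t:
I = P × r × t  ⇒  t = I / (P × r)
t = $3,472.00 / ($28,000.00 × 0.062)
t = 2

t = I/(P×r) = 2 years


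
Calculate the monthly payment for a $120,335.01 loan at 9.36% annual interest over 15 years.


Loan payment formula: PMT = PV × r / (1 − (1 + r)^(−n))
Monthly rate r = 0.0936/12 = 0.0078, n = 180 months
Denominator: 1 − (1 + 0.0936/12)^(−180) = 0.753046
PMT = $120,335.01 × (0.0936/12) / 0.753046
PMT = $1,246.42 per month

PMT = PV × r / (1-(1+r)^(-n)) = $1,246.42/month


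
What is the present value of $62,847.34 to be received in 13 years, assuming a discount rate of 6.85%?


Present value formula: PV = FV / (1 + r)^t
PV = $62,847.34 / (1 + 0.0685)^13
PV = $62,847.34 / 2.366295
PV = $26,559.39

PV = FV / (1 + r)^t = $26,559.39


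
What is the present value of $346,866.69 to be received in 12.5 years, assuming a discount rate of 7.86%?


Present value formula: PV = FV / (1 + r)^t
PV = $346,866.69 / (1 + 0.0786)^12.5
PV = $346,866.69 / 2.57486936
PV = $134,712.35

PV = FV / (1 + r)^t = $134,712.35


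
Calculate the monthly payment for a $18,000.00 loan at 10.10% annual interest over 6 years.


Loan payment formula: PMT = PV × r / (1 − (1 + r)^(−n))
Monthly rate r = 0.101/12 ≈ 0.00841667, n = 72 months
Denominator: 1 − (1 + 0.101/12)^(−72) = 0.453086
PMT = $18,000.00 × (0.101/12) / 0.453086
PMT = $334.37 per month

PMT = PV × r / (1-(1+r)^(-n)) = $334.37/month


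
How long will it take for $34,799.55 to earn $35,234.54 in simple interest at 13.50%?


Rearrange the simple interest formula for t:
I = P × r × t  ⇒  t = I / (P × r)
t = $35,234.54 / ($34,799.55 × 0.135)
t = 7.5

t = I/(P×r) = 7.5 years


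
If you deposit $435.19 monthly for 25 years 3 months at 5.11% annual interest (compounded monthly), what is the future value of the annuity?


Future value of an ordinary annuity: FV = PMT × ((1 + r)^n − 1) / r
Monthly rate r = 0.0511/12 ≈ 0.00425833, n = 303
FV = $435.19 × ((1 + 0.0511/12)^303 − 1) / (0.0511/12)
FV = $435.19 × 616.167078
FV = $268,149.75

FV = PMT × ((1+r)^n - 1)/r = $268,149.75


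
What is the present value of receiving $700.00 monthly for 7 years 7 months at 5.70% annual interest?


Present value of an ordinary annuity: PV = PMT × (1 − (1 + r)^(−n)) / r
Monthly rate r = 0.057/12 = 0.00475, n = 91
PV = $700.00 × (1 − (1 + 0.057/12)^(−91)) / (0.057/12)
PV = $700.00 × 73.744918
PV = $51,621.44

PV = PMT × (1-(1+r)^(-n))/r = $51,621.44


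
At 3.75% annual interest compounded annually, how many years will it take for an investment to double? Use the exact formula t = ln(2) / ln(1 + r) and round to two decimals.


Doubling condition: (1 + r)^t = 2
Take ln of both sides: t × ln(1 + r) = ln(2)
t = ln(2) / ln(1 + r)
t = 0.693147 / 0.036814
t = 18.83

t = ln(2) / ln(1 + r) = 18.83 years


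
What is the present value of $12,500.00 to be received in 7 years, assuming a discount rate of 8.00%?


Present value formula: PV = FV / (1 + r)^t
PV = $12,500.00 / (1 + 0.08)^7
PV = $12,500.00 / 1.713824
PV = $7,293.63

PV = FV / (1 + r)^t = $7,293.63


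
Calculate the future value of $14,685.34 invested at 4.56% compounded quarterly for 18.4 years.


Compound interest formula: A = P(1 + r/n)^(nt)
A = $14,685.34 × (1 + 0.0456/4)^(4 × 18.4)
Growth factor: (1 + 0.0456/4)^73.6 = 2.303186
A = $14,685.34 × 2.303186
A = $33,823.07

A = P(1 + r/n)^(nt) = $33,823.07


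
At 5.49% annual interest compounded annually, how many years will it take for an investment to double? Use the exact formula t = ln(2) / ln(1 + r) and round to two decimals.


Doubling condition: (1 + r)^t = 2
Take ln of both sides: t × ln(1 + r) = ln(2)
t = ln(2) / ln(1 + r)
t = 0.693147 / 0.053446
t = 12.97

t = ln(2) / ln(1 + r) = 12.97 years


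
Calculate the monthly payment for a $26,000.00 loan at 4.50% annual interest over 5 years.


Loan payment formula: PMT = PV × r / (1 − (1 + r)^(−n))
Monthly rate r = 0.045/12 = 0.00375, n = 60 months
Denominator: 1 − (1 + 0.045/12)^(−60) = 0.201148
PMT = $26,000.00 × (0.045/12) / 0.201148
PMT = $484.72 per month

PMT = PV × r / (1-(1+r)^(-n)) = $484.72/month


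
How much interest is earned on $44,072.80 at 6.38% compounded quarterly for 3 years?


Compound interest earned = final amount − principal.
A = P(1 + r/n)^(nt) = $44,072.80 × (1 + 0.0638/4)^(4 × 3) = $53,289.13
Interest = A − P = $53,289.13 − $44,072.80 = $9,216.33

Interest = A - P = $9,216.33


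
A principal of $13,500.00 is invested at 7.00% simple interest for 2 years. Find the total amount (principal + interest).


Total amount formula: A = P(1 + rt) = P + P·r·t
Interest: I = P × r × t = $13,500.00 × 0.07 × 2 = $1,890.00
A = P + I = $13,500.00 + $1,890.00 = $15,390.00

A = P + I = P(1 + rt) = $15,390.00


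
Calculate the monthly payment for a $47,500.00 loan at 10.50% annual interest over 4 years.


Loan payment formula: PMT = PV × r / (1 − (1 + r)^(−n))
Monthly rate r = 0.105/12 = 0.00875, n = 48 months
Denominator: 1 − (1 + 0.105/12)^(−48) = 0.341752
PMT = $47,500.00 × (0.105/12) / 0.341752
PMT = $1,216.16 per month

PMT = PV × r / (1-(1+r)^(-n)) = $1,216.16/month


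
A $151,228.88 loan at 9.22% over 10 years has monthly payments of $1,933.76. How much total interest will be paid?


Total paid over the life of the loan = PMT × n.
Total paid = $1,933.76 × 120 = $232,051.20
Total interest = total paid − principal = $232,051.20 − $151,228.88 = $80,822.32

Total interest = (PMT × n) - PV = $80,822.32


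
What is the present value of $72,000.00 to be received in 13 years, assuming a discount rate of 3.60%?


Present value formula: PV = FV / (1 + r)^t
PV = $72,000.00 / (1 + 0.036)^13
PV = $72,000.00 / 1.583714
PV = $45,462.75

PV = FV / (1 + r)^t = $45,462.75


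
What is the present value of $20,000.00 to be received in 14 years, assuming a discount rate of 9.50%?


Present value formula: PV = FV / (1 + r)^t
PV = $20,000.00 / (1 + 0.095)^14
PV = $20,000.00 / 3.562851
PV = $5,613.48

PV = FV / (1 + r)^t = $5,613.48


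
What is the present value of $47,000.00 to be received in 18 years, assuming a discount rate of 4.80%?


Present value formula: PV = FV / (1 + r)^t
PV = $47,000.00 / (1 + 0.048)^18
PV = $47,000.00 / 2.325429
PV = $20,211.32

PV = FV / (1 + r)^t = $20,211.32


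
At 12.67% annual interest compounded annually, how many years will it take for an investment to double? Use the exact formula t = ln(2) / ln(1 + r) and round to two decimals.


Doubling condition: (1 + r)^t = 2
Take ln of both sides: t × ln(1 + r) = ln(2)
t = ln(2) / ln(1 + r)
t = 0.693147 / 0.119293
t = 5.81

t = ln(2) / ln(1 + r) = 5.81 years


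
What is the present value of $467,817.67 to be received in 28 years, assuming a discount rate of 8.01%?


Present value formula: PV = FV / (1 + r)^t
PV = $467,817.67 / (1 + 0.0801)^28
PV = $467,817.67 / 8.649501
PV = $54,086.09

PV = FV / (1 + r)^t = $54,086.09


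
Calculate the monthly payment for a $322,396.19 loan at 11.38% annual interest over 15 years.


Loan payment formula: PMT = PV × r / (1 − (1 + r)^(−n))
Monthly rate r = 0.1138/12 ≈ 0.00948333, n = 180 months
Denominator: 1 − (1 + 0.1138/12)^(−180) = 0.817126
PMT = $322,396.19 × (0.1138/12) / 0.817126
PMT = $3,741.64 per month

PMT = PV × r / (1-(1+r)^(-n)) = $3,741.64/month


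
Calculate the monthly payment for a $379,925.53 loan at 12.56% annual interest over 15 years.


Loan payment formula: PMT = PV × r / (1 − (1 + r)^(−n))
Monthly rate r = 0.1256/12 ≈ 0.01046667, n = 180 months
Denominator: 1 − (1 + 0.1256/12)^(−180) = 0.846524
PMT = $379,925.53 × (0.1256/12) / 0.846524
PMT = $4,697.51 per month

PMT = PV × r / (1-(1+r)^(-n)) = $4,697.51/month


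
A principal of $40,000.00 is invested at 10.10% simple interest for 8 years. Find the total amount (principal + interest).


Total amount formula: A = P(1 + rt) = P + P·r·t
Interest: I = P × r × t = $40,000.00 × 0.101 × 8 = $32,320.00
A = P + I = $40,000.00 + $32,320.00 = $72,320.00

A = P + I = P(1 + rt) = $72,320.00


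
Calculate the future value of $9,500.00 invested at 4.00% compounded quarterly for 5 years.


Compound interest formula: A = P(1 + r/n)^(nt)
A = $9,500.00 × (1 + 0.04/4)^(4 × 5)
Growth factor: (1 + 0.04/4)^20 = 1.22019004
A = $9,500.00 × 1.22019004
A = $11,591.81

A = P(1 + r/n)^(nt) = $11,591.81


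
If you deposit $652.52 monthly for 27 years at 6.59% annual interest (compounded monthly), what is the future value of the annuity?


Future value of an ordinary annuity: FV = PMT × ((1 + r)^n − 1) / r
Monthly rate r = 0.0659/12 ≈ 0.00549167, n = 324
FV = $652.52 × ((1 + 0.0659/12)^324 − 1) / (0.0659/12)
FV = $652.52 × 891.702269
FV = $581,853.56

FV = PMT × ((1+r)^n - 1)/r = $581,853.56


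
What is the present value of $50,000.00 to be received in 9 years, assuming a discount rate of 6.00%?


Present value formula: PV = FV / (1 + r)^t
PV = $50,000.00 / (1 + 0.06)^9
PV = $50,000.00 / 1.689479
PV = $29,594.92

PV = FV / (1 + r)^t = $29,594.92


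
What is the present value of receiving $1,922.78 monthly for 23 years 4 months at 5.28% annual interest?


Present value of an ordinary annuity: PV = PMT × (1 − (1 + r)^(−n)) / r
Monthly rate r = 0.0528/12 = 0.0044, n = 280
PV = $1,922.78 × (1 − (1 + 0.0528/12)^(−280)) / (0.0528/12)
PV = $1,922.78 × 160.795914
PV = $309,175.17

PV = PMT × (1-(1+r)^(-n))/r = $309,175.17


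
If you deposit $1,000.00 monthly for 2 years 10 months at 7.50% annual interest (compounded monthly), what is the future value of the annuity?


Future value of an ordinary annuity: FV = PMT × ((1 + r)^n − 1) / r
Monthly rate r = 0.075/12 = 0.00625, n = 34
FV = $1,000.00 × ((1 + 0.075/12)^34 − 1) / (0.075/12)
FV = $1,000.00 × 37.751760
FV = $37,751.76

FV = PMT × ((1+r)^n - 1)/r = $37,751.76


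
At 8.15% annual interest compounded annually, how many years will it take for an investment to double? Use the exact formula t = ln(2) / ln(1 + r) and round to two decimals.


Doubling condition: (1 + r)^t = 2
Take ln of both sides: t × ln(1 + r) = ln(2)
t = ln(2) / ln(1 + r)
t = 0.693147 / 0.078349
t = 8.85

t = ln(2) / ln(1 + r) = 8.85 years


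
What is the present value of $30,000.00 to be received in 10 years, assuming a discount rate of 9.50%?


Present value formula: PV = FV / (1 + r)^t
PV = $30,000.00 / (1 + 0.095)^10
PV = $30,000.00 / 2.4782276
PV = $12,105.43

PV = FV / (1 + r)^t = $12,105.43


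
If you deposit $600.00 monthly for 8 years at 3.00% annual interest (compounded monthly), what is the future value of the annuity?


Future value of an ordinary annuity: FV = PMT × ((1 + r)^n − 1) / r
Monthly rate r = 0.03/12 = 0.0025, n = 96
FV = $600.00 × ((1 + 0.03/12)^96 − 1) / (0.03/12)
FV = $600.00 × 108.347387
FV = $65,008.43

FV = PMT × ((1+r)^n - 1)/r = $65,008.43


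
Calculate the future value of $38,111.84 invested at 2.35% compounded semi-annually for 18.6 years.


Compound interest formula: A = P(1 + r/n)^(nt)
A = $38,111.84 × (1 + 0.0235/2)^(2 × 18.6)
Growth factor: (1 + 0.0235/2)^37.2 = 1.544271
A = $38,111.84 × 1.544271
A = $58,855.01

A = P(1 + r/n)^(nt) = $58,855.01


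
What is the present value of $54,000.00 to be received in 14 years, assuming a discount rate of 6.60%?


Present value formula: PV = FV / (1 + r)^t
PV = $54,000.00 / (1 + 0.066)^14
PV = $54,000.00 / 2.446813
PV = $22,069.52

PV = FV / (1 + r)^t = $22,069.52


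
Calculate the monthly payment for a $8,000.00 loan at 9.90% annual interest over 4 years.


Loan payment formula: PMT = PV × r / (1 − (1 + r)^(−n))
Monthly rate r = 0.099/12 = 0.00825, n = 48 months
Denominator: 1 − (1 + 0.099/12)^(−48) = 0.325899
PMT = $8,000.00 × (0.099/12) / 0.325899
PMT = $202.52 per month

PMT = PV × r / (1-(1+r)^(-n)) = $202.52/month


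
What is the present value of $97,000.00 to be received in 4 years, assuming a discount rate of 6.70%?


Present value formula: PV = FV / (1 + r)^t
PV = $97,000.00 / (1 + 0.067)^4
PV = $97,000.00 / 1.2961572
PV = $74,836.60

PV = FV / (1 + r)^t = $74,836.60


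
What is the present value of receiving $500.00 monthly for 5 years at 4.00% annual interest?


Present value of an ordinary annuity: PV = PMT × (1 − (1 + r)^(−n)) / r
Monthly rate r = 0.04/12 ≈ 0.00333333, n = 60
PV = $500.00 × (1 − (1 + 0.04/12)^(−60)) / (0.04/12)
PV = $500.00 × 54.299069
PV = $27,149.53

PV = PMT × (1-(1+r)^(-n))/r = $27,149.53


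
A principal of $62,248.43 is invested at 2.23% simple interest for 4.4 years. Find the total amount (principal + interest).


Total amount formula: A = P(1 + rt) = P + P·r·t
Interest: I = P × r × t = $62,248.43 × 0.0223 × 4.4 = $6,107.82
A = P + I = $62,248.43 + $6,107.82 = $68,356.25

A = P + I = P(1 + rt) = $68,356.25


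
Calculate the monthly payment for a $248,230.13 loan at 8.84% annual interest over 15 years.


Loan payment formula: PMT = PV × r / (1 − (1 + r)^(−n))
Monthly rate r = 0.0884/12 ≈ 0.00736667, n = 180 months
Denominator: 1 − (1 + 0.0884/12)^(−180) = 0.733169
PMT = $248,230.13 × (0.0884/12) / 0.733169
PMT = $2,494.14 per month

PMT = PV × r / (1-(1+r)^(-n)) = $2,494.14/month


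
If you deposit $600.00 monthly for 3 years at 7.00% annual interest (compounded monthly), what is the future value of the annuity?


Future value of an ordinary annuity: FV = PMT × ((1 + r)^n − 1) / r
Monthly rate r = 0.07/12 ≈ 0.00583333, n = 36
FV = $600.00 × ((1 + 0.07/12)^36 − 1) / (0.07/12)
FV = $600.00 × 39.930101
FV = $23,958.06

FV = PMT × ((1+r)^n - 1)/r = $23,958.06


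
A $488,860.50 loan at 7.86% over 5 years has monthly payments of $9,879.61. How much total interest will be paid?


Total paid over the life of the loan = PMT × n.
Total paid = $9,879.61 × 60 = $592,776.60
Total interest = total paid − principal = $592,776.60 − $488,860.50 = $103,916.10

Total interest = (PMT × n) - PV = $103,916.10


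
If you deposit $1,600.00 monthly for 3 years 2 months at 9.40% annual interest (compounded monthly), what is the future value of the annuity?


Future value of an ordinary annuity: FV = PMT × ((1 + r)^n − 1) / r
Monthly rate r = 0.094/12 ≈ 0.00783333, n = 38
FV = $1,600.00 × ((1 + 0.094/12)^38 − 1) / (0.094/12)
FV = $1,600.00 × 44.061930
FV = $70,499.09

FV = PMT × ((1+r)^n - 1)/r = $70,499.09


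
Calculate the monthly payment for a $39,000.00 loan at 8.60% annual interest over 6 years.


Loan payment formula: PMT = PV × r / (1 − (1 + r)^(−n))
Monthly rate r = 0.086/12 ≈ 0.00716667, n = 72 months
Denominator: 1 − (1 + 0.086/12)^(−72) = 0.401997
PMT = $39,000.00 × (0.086/12) / 0.401997
PMT = $695.28 per month

PMT = PV × r / (1-(1+r)^(-n)) = $695.28/month


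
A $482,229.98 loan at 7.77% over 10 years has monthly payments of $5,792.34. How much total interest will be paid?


Total paid over the life of the loan = PMT × n.
Total paid = $5,792.34 × 120 = $695,080.80
Total interest = total paid − principal = $695,080.80 − $482,229.98 = $212,850.82

Total interest = (PMT × n) - PV = $212,850.82


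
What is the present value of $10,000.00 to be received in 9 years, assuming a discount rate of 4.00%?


Present value formula: PV = FV / (1 + r)^t
PV = $10,000.00 / (1 + 0.04)^9
PV = $10,000.00 / 1.423312
PV = $7,025.87

PV = FV / (1 + r)^t = $7,025.87


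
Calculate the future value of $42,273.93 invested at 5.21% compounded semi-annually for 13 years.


Compound interest formula: A = P(1 + r/n)^(nt)
A = $42,273.93 × (1 + 0.0521/2)^(2 × 13)
Growth factor: (1 + 0.0521/2)^26 = 1.9515588
A = $42,273.93 × 1.9515588
A = $82,500.06

A = P(1 + r/n)^(nt) = $82,500.06


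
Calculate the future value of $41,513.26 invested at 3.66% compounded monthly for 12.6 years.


Compound interest formula: A = P(1 + r/n)^(nt)
A = $41,513.26 × (1 + 0.0366/12)^(12 × 12.6)
Growth factor: (1 + 0.0366/12)^151.2 = 1.584800
A = $41,513.26 × 1.584800
A = $65,790.21

A = P(1 + r/n)^(nt) = $65,790.21


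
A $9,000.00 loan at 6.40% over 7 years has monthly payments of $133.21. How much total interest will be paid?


Total paid over the life of the loan = PMT × n.
Total paid = $133.21 × 84 = $11,189.64
Total interest = total paid − principal = $11,189.64 − $9,000.00 = $2,189.64

Total interest = (PMT × n) - PV = $2,189.64


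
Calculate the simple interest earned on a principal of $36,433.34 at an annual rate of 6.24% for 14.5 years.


Simple interest formula: I = P × r × t
I = $36,433.34 × 0.0624 × 14.5
I = $32,964.89

I = P × r × t = $32,964.89


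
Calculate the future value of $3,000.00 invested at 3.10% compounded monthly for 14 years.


Compound interest formula: A = P(1 + r/n)^(nt)
A = $3,000.00 × (1 + 0.031/12)^(12 × 14)
Growth factor: (1 + 0.031/12)^168 = 1.5425554
A = $3,000.00 × 1.5425554
A = $4,627.67

A = P(1 + r/n)^(nt) = $4,627.67


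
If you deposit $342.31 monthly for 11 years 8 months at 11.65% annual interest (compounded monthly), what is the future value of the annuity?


Future value of an ordinary annuity: FV = PMT × ((1 + r)^n − 1) / r
Monthly rate r = 0.1165/12 ≈ 0.00970833, n = 140
FV = $342.31 × ((1 + 0.1165/12)^140 − 1) / (0.1165/12)
FV = $342.31 × 295.366056
FV = $101,106.75

FV = PMT × ((1+r)^n - 1)/r = $101,106.75


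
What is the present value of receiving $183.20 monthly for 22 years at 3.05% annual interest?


Present value of an ordinary annuity: PV = PMT × (1 − (1 + r)^(−n)) / r
Monthly rate r = 0.0305/12 ≈ 0.00254167, n = 264
PV = $183.20 × (1 − (1 + 0.0305/12)^(−264)) / (0.0305/12)
PV = $183.20 × 192.144596
PV = $35,200.89

PV = PMT × (1-(1+r)^(-n))/r = $35,200.89


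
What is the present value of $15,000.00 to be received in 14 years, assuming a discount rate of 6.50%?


Present value formula: PV = FV / (1 + r)^t
PV = $15,000.00 / (1 + 0.065)^14
PV = $15,000.00 / 2.414874
PV = $6,211.50

PV = FV / (1 + r)^t = $6,211.50


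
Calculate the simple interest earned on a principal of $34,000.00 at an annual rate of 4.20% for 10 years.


Simple interest formula: I = P × r × t
I = $34,000.00 × 0.042 × 10
I = $14,280.00

I = P × r × t = $14,280.00


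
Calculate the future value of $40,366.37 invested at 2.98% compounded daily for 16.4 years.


Compound interest formula: A = P(1 + r/n)^(nt)
A = $40,366.37 × (1 + 0.0298/365)^(365 × 16.4)
Growth factor: (1 + 0.0298/365)^5986 = 1.6301957
A = $40,366.37 × 1.6301957
A = $65,805.08

A = P(1 + r/n)^(nt) = $65,805.08


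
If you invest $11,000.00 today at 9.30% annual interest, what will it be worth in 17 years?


Future value formula: FV = PV × (1 + r)^t
FV = $11,000.00 × (1 + 0.093)^17
FV = $11,000.00 × 4.534639
FV = $49,881.03

FV = PV × (1 + r)^t = $49,881.03


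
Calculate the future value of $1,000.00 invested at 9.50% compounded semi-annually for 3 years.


Compound interest formula: A = P(1 + r/n)^(nt)
A = $1,000.00 × (1 + 0.095/2)^(2 × 3)
Growth factor: (1 + 0.095/2)^6 = 1.32106501
A = $1,000.00 × 1.32106501
A = $1,321.07

A = P(1 + r/n)^(nt) = $1,321.07


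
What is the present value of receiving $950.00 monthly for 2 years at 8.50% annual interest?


Present value of an ordinary annuity: PV = PMT × (1 − (1 + r)^(−n)) / r
Monthly rate r = 0.085/12 ≈ 0.00708333, n = 24
PV = $950.00 × (1 − (1 + 0.085/12)^(−24)) / (0.085/12)
PV = $950.00 × 21.999453
PV = $20,899.48

PV = PMT × (1-(1+r)^(-n))/r = $20,899.48
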